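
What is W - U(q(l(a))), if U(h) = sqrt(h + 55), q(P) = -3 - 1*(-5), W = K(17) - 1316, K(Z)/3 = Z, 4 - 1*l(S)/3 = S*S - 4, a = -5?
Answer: -1265 - sqrt(57) ≈ -1272.6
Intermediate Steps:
l(S) = 24 - 3*S**2 (l(S) = 12 - 3*(S*S - 4) = 12 - 3*(S**2 - 4) = 12 - 3*(-4 + S**2) = 12 + (12 - 3*S**2) = 24 - 3*S**2)
K(Z) = 3*Z
W = -1265 (W = 3*17 - 1316 = 51 - 1316 = -1265)
q(P) = 2 (q(P) = -3 + 5 = 2)
U(h) = sqrt(55 + h)
W - U(q(l(a))) = -1265 - sqrt(55 + 2) = -1265 - sqrt(57)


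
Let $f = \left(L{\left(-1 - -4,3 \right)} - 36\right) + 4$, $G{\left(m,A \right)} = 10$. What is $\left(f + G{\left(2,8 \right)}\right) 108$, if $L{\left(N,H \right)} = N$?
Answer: $-2052$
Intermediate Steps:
$f = -29$ ($f = \left(\left(-1 - -4\right) - 36\right) + 4 = \left(\left(-1 + 4\right) - 36\right) + 4 = \left(3 - 36\right) + 4 = -33 + 4 = -29$)
$\left(f + G{\left(2,8 \right)}\right) 108 = \left(-29 + 10\right) 108 = \left(-19\right) 108 = -2052$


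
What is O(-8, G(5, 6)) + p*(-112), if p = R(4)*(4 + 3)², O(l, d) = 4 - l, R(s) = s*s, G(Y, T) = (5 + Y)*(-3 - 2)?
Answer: -87796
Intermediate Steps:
G(Y, T) = -25 - 5*Y (G(Y, T) = (5 + Y)*(-5) = -25 - 5*Y)
R(s) = s²
p = 784 (p = 4²*(4 + 3)² = 16*7² = 16*49 = 784)
O(-8, G(5, 6)) + p*(-112) = (4 - 1*(-8)) + 784*(-112) = (4 + 8) - 87808 = 12 - 87808 = -87796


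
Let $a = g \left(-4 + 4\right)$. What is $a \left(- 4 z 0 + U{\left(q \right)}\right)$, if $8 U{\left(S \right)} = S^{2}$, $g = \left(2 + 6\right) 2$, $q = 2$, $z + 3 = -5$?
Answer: $0$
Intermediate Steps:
$z = -8$ ($z = -3 - 5 = -8$)
$g = 16$ ($g = 8 \cdot 2 = 16$)
$U{\left(S \right)} = \frac{S^{2}}{8}$
$a = 0$ ($a = 16 \left(-4 + 4\right) = 16 \cdot 0 = 0$)
$a \left(- 4 z 0 + U{\left(q \right)}\right) = 0 \left(\left(-4\right) \left(-8\right) 0 + \frac{2^{2}}{8}\right) = 0 \left(32 \cdot 0 + \frac{1}{8} \cdot 4\right) = 0 \left(0 + \frac{1}{2}\right) = 0 \cdot \frac{1}{2} = 0$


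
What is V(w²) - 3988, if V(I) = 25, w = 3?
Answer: -3963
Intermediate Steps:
V(w²) - 3988 = 25 - 3988 = -3963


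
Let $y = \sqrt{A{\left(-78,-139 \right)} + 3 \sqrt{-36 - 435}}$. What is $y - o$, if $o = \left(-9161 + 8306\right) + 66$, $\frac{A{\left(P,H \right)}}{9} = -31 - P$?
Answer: $789 + \sqrt{423 + 3 i \sqrt{471}} \approx 809.63 + 1.5782 i$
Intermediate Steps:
$A{\left(P,H \right)} = -279 - 9 P$ ($A{\left(P,H \right)} = 9 \left(-31 - P\right) = -279 - 9 P$)
$y = \sqrt{423 + 3 i \sqrt{471}}$ ($y = \sqrt{\left(-279 - -702\right) + 3 \sqrt{-36 - 435}} = \sqrt{\left(-279 + 702\right) + 3 \sqrt{-471}} = \sqrt{423 + 3 i \sqrt{471}} \approx 20.627 + 1.5782 i$)
$o = -789$ ($o = -855 + 66 = -789$)
$y - o = \sqrt{423 + 3 i \sqrt{471}} - -789 = \sqrt{423 + 3 i \sqrt{471}} + 789 = 789 + \sqrt{423 + 3 i \sqrt{471}}$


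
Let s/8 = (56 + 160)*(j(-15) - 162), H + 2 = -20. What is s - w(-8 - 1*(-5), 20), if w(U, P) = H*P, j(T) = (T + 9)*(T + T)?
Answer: 31544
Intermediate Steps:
H = -22 (H = -2 - 20 = -22)
j(T) = 2*T*(9 + T) (j(T) = (9 + T)*(2*T) = 2*T*(9 + T))
w(U, P) = -22*P
s = 31104 (s = 8*((56 + 160)*(2*(-15)*(9 - 15) - 162)) = 8*(216*(2*(-15)*(-6) - 162)) = 8*(216*(180 - 162)) = 8*(216*18) = 8*3888 = 31104)
s - w(-8 - 1*(-5), 20) = 31104 - (-22)*20 = 31104 - 1*(-440) = 31104 + 440 = 31544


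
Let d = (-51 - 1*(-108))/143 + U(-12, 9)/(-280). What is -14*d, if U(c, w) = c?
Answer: -4419/715 ≈ -6.1804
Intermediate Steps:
d = 4419/10010 (d = (-51 - 1*(-108))/143 - 12/(-280) = (-51 + 108)*(1/143) - 12*(-1/280) = 57*(1/143) + 3/70 = 57/143 + 3/70 = 4419/10010 ≈ 0.44146)
-14*d = -14*4419/10010 = -4419/715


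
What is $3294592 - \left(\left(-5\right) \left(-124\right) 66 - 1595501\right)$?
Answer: $4849173$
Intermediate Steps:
$3294592 - \left(\left(-5\right) \left(-124\right) 66 - 1595501\right) = 3294592 - \left(620 \cdot 66 - 1595501\right) = 3294592 - \left(40920 - 1595501\right) = 3294592 - -1554581 = 3294592 + 1554581 = 4849173$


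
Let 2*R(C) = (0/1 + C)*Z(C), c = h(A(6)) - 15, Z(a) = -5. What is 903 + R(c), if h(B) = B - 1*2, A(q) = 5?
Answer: 933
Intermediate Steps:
h(B) = -2 + B (h(B) = B - 2 = -2 + B)
c = -12 (c = (-2 + 5) - 15 = 3 - 15 = -12)
R(C) = -5*C/2 (R(C) = ((0/1 + C)*(-5))/2 = ((0*1 + C)*(-5))/2 = ((0 + C)*(-5))/2 = (C*(-5))/2 = (-5*C)/2 = -5*C/2)
903 + R(c) = 903 - 5/2*(-12) = 903 + 30 = 933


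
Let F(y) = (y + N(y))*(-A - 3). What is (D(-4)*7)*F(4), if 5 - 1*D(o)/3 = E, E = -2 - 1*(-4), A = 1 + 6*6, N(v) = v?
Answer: -20160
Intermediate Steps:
A = 37 (A = 1 + 36 = 37)
E = 2 (E = -2 + 4 = 2)
D(o) = 9 (D(o) = 15 - 3*2 = 15 - 6 = 9)
F(y) = -80*y (F(y) = (y + y)*(-1*37 - 3) = (2*y)*(-37 - 3) = (2*y)*(-40) = -80*y)
(D(-4)*7)*F(4) = (9*7)*(-80*4) = 63*(-320) = -20160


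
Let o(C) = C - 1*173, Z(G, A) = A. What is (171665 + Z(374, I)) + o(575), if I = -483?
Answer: 171584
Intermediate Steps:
o(C) = -173 + C (o(C) = C - 173 = -173 + C)
(171665 + Z(374, I)) + o(575) = (171665 - 483) + (-173 + 575) = 171182 + 402 = 171584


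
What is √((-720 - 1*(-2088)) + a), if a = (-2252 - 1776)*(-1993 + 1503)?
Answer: 4*√123443 ≈ 1405.4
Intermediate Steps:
a = 1973720 (a = -4028*(-490) = 1973720)
√((-720 - 1*(-2088)) + a) = √((-720 - 1*(-2088)) + 1973720) = √((-720 + 2088) + 1973720) = √(1368 + 1973720) = √1975088 = 4*√123443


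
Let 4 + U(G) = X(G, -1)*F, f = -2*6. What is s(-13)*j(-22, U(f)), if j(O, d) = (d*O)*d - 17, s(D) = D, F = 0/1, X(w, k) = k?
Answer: 4797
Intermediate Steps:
F = 0 (F = 0*1 = 0)
f = -12
U(G) = -4 (U(G) = -4 - 1*0 = -4 + 0 = -4)
j(O, d) = -17 + O*d**2 (j(O, d) = (O*d)*d - 17 = O*d**2 - 17 = -17 + O*d**2)
s(-13)*j(-22, U(f)) = -13*(-17 - 22*(-4)**2) = -13*(-17 - 22*16) = -13*(-17 - 352) = -13*(-369) = 4797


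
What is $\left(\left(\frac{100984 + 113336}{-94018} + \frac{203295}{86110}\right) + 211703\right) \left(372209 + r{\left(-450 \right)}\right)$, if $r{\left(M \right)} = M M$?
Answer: $\frac{98500803933705230545}{809588998} \approx 1.2167 \cdot 10^{11}$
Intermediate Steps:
$r{\left(M \right)} = M^{2}$
$\left(\left(\frac{100984 + 113336}{-94018} + \frac{203295}{86110}\right) + 211703\right) \left(372209 + r{\left(-450 \right)}\right) = \left(\left(\frac{100984 + 113336}{-94018} + \frac{203295}{86110}\right) + 211703\right) \left(372209 + \left(-450\right)^{2}\right) = \left(\left(214320 \left(- \frac{1}{94018}\right) + 203295 \cdot \frac{1}{86110}\right) + 211703\right) \left(372209 + 202500\right) = \left(\left(- \frac{107160}{47009} + \frac{40659}{17222}\right) + 211703\right) 574709 = \left(\frac{65829411}{809588998} + 211703\right) 574709 = \frac{171392485473005}{809588998} \cdot 574709 = \frac{98500803933705230545}{809588998}$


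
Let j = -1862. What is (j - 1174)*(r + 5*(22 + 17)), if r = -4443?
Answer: 12896928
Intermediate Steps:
(j - 1174)*(r + 5*(22 + 17)) = (-1862 - 1174)*(-4443 + 5*(22 + 17)) = -3036*(-4443 + 5*39) = -3036*(-4443 + 195) = -3036*(-4248) = 12896928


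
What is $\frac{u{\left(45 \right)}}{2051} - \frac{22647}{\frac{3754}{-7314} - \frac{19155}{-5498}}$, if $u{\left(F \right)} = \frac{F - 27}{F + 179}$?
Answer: $- \frac{104598162860318703}{13720718204368} \approx -7623.4$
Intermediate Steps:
$u{\left(F \right)} = \frac{-27 + F}{179 + F}$
$\frac{u{\left(45 \right)}}{2051} - \frac{22647}{\frac{3754}{-7314} - \frac{19155}{-5498}} = \frac{\frac{1}{179 + 45} \left(-27 + 45\right)}{2051} - \frac{22647}{\frac{3754}{-7314} - \frac{19155}{-5498}} = \frac{1}{224} \cdot 18 \cdot \frac{1}{2051} - \frac{22647}{3754 \left(- \frac{1}{7314}\right) - - \frac{19155}{5498}} = \frac{1}{224} \cdot 18 \cdot \frac{1}{2051} - \frac{22647}{- \frac{1877}{3657} + \frac{19155}{5498}} = \frac{9}{112} \cdot \frac{1}{2051} - \frac{22647}{\frac{59730089}{20106186}} = \frac{9}{229712} - \frac{455344794342}{59730089} = - \frac{104598162860318703}{13720718204368}$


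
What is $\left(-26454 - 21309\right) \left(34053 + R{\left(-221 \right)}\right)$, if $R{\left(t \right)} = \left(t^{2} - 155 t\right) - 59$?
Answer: $-5592569670$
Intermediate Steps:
$R{\left(t \right)} = -59 + t^{2} - 155 t$
$\left(-26454 - 21309\right) \left(34053 + R{\left(-221 \right)}\right) = \left(-26454 - 21309\right) \left(34053 - \left(-34196 - 48841\right)\right) = - 47763 \left(34053 + \left(-59 + 48841 + 34255\right)\right) = - 47763 \left(34053 + 83037\right) = \left(-47763\right) 117090 = -5592569670$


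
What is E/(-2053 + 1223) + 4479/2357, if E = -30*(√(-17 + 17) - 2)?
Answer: 357615/195631 ≈ 1.8280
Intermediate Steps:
E = 60 (E = -30*(√0 - 2) = -30*(0 - 2) = -30*(-2) = 60)
E/(-2053 + 1223) + 4479/2357 = 60/(-2053 + 1223) + 4479/2357 = 60/(-830) + 4479*(1/2357) = 60*(-1/830) + 4479/2357 = -6/83 + 4479/2357 = 357615/195631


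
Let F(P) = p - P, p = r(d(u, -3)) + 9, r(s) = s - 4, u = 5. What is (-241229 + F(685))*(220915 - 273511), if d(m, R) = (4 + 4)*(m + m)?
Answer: 12719238084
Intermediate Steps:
d(m, R) = 16*m (d(m, R) = 8*(2*m) = 16*m)
r(s) = -4 + s
p = 85 (p = (-4 + 16*5) + 9 = (-4 + 80) + 9 = 76 + 9 = 85)
F(P) = 85 - P
(-241229 + F(685))*(220915 - 273511) = (-241229 + (85 - 1*685))*(220915 - 273511) = (-241229 + (85 - 685))*(-52596) = (-241229 - 600)*(-52596) = -241829*(-52596) = 12719238084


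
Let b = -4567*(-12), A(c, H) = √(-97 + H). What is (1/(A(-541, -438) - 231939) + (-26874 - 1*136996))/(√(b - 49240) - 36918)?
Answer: (38007843931 - 163870*I*√535)/(2*(18459 - √1391)*(231939 - I*√535)) ≈ 4.4477 + 5.6843e-14*I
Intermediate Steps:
b = 54804
(1/(A(-541, -438) - 231939) + (-26874 - 1*136996))/(√(b - 49240) - 36918) = (1/(√(-97 - 438) - 231939) + (-26874 - 1*136996))/(√(54804 - 49240) - 36918) = (1/(√(-535) - 231939) + (-26874 - 136996))/(√5564 - 36918) = (1/(I*√535 - 231939) - 163870)/(2*√1391 - 36918) = (1/(-231939 + I*√535) - 163870)/(-36918 + 2*√1391) = (-163870 + 1/(-231939 + I*√535))/(-36918 + 2*√1391)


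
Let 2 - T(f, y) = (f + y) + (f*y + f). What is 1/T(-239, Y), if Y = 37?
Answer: 1/9286 ≈ 0.00010769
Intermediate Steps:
T(f, y) = 2 - y - 2*f - f*y (T(f, y) = 2 - ((f + y) + (f*y + f)) = 2 - ((f + y) + (f + f*y)) = 2 - (y + 2*f + f*y) = 2 + (-y - 2*f - f*y) = 2 - y - 2*f - f*y)
1/T(-239, Y) = 1/(2 - 1*37 - 2*(-239) - 1*(-239)*37) = 1/(2 - 37 + 478 + 8843) = 1/9286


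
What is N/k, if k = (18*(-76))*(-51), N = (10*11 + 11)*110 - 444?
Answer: 6433/34884 ≈ 0.18441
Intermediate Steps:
N = 12866 (N = (110 + 11)*110 - 444 = 121*110 - 444 = 13310 - 444 = 12866)
k = 69768 (k = -1368*(-51) = 69768)
N/k = 12866/69768 = 12866*(1/69768) = 6433/34884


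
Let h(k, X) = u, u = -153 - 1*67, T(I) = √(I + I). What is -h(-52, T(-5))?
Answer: 220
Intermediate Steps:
T(I) = √2*√I (T(I) = √(2*I) = √2*√I)
u = -220 (u = -153 - 67 = -220)
h(k, X) = -220
-h(-52, T(-5)) = -1*(-220) = 220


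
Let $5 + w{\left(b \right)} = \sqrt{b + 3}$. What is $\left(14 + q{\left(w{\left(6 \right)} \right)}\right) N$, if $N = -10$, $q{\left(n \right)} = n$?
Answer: $-120$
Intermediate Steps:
$w{\left(b \right)} = -5 + \sqrt{3 + b}$ ($w{\left(b \right)} = -5 + \sqrt{b + 3} = -5 + \sqrt{3 + b}$)
$\left(14 + q{\left(w{\left(6 \right)} \right)}\right) N = \left(14 - \left(5 - \sqrt{3 + 6}\right)\right) \left(-10\right) = \left(14 - \left(5 - \sqrt{9}\right)\right) \left(-10\right) = \left(14 + \left(-5 + 3\right)\right) \left(-10\right) = \left(14 - 2\right) \left(-10\right) = 12 \left(-10\right) = -120$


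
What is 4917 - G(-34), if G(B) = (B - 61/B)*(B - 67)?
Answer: 56583/34 ≈ 1664.2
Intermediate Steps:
G(B) = (-67 + B)*(B - 61/B) (G(B) = (B - 61/B)*(-67 + B) = (-67 + B)*(B - 61/B))
4917 - G(-34) = 4917 - (-61 + (-34)**2 - 67*(-34) + 4087/(-34)) = 4917 - (-61 + 1156 + 2278 + 4087*(-1/34)) = 4917 - (-61 + 1156 + 2278 - 4087/34) = 4917 - 1*110595/34 = 4917 - 110595/34 = 56583/34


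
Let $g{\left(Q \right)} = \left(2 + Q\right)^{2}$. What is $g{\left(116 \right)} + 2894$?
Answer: $16818$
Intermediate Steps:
$g{\left(116 \right)} + 2894 = \left(2 + 116\right)^{2} + 2894 = 118^{2} + 2894 = 13924 + 2894 = 16818$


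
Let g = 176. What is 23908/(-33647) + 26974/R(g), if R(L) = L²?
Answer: 83509985/521124736 ≈ 0.16025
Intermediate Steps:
23908/(-33647) + 26974/R(g) = 23908/(-33647) + 26974/(176²) = 23908*(-1/33647) + 26974/30976 = -23908/33647 + 26974*(1/30976) = -23908/33647 + 13487/15488 = 83509985/521124736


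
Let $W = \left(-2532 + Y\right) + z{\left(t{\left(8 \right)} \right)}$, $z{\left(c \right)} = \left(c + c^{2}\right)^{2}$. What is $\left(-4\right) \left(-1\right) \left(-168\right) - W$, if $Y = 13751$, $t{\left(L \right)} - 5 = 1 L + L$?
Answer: $-225335$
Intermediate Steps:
$t{\left(L \right)} = 5 + 2 L$ ($t{\left(L \right)} = 5 + \left(1 L + L\right) = 5 + \left(L + L\right) = 5 + 2 L$)
$W = 224663$ ($W = \left(-2532 + 13751\right) + \left(5 + 2 \cdot 8\right)^{2} \left(1 + \left(5 + 2 \cdot 8\right)\right)^{2} = 11219 + \left(5 + 16\right)^{2} \left(1 + \left(5 + 16\right)\right)^{2} = 11219 + 21^{2} \left(1 + 21\right)^{2} = 11219 + 441 \cdot 22^{2} = 11219 + 441 \cdot 484 = 11219 + 213444 = 224663$)
$\left(-4\right) \left(-1\right) \left(-168\right) - W = \left(-4\right) \left(-1\right) \left(-168\right) - 224663 = 4 \left(-168\right) - 224663 = -672 - 224663 = -225335$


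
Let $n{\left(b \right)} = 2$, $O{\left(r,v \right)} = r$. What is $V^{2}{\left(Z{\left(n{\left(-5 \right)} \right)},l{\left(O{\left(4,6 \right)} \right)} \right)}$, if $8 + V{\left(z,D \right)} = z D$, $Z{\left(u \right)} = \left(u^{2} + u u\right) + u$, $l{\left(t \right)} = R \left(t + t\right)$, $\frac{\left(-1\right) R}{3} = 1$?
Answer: $61504$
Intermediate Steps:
$R = -3$ ($R = \left(-3\right) 1 = -3$)
$l{\left(t \right)} = - 6 t$ ($l{\left(t \right)} = - 3 \left(t + t\right) = - 3 \cdot 2 t = - 6 t$)
$Z{\left(u \right)} = u + 2 u^{2}$ ($Z{\left(u \right)} = \left(u^{2} + u^{2}\right) + u = 2 u^{2} + u = u + 2 u^{2}$)
$V{\left(z,D \right)} = -8 + D z$ ($V{\left(z,D \right)} = -8 + z D = -8 + D z$)
$V^{2}{\left(Z{\left(n{\left(-5 \right)} \right)},l{\left(O{\left(4,6 \right)} \right)} \right)} = \left(-8 + \left(-6\right) 4 \cdot 2 \left(1 + 2 \cdot 2\right)\right)^{2} = \left(-8 - 24 \cdot 2 \left(1 + 4\right)\right)^{2} = \left(-8 - 24 \cdot 2 \cdot 5\right)^{2} = \left(-8 - 240\right)^{2} = \left(-248\right)^{2} = 61504$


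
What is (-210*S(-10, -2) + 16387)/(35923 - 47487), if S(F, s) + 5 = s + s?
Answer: -373/236 ≈ -1.5805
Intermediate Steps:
S(F, s) = -5 + 2*s (S(F, s) = -5 + (s + s) = -5 + 2*s)
(-210*S(-10, -2) + 16387)/(35923 - 47487) = (-210*(-5 + 2*(-2)) + 16387)/(35923 - 47487) = (-210*(-5 - 4) + 16387)/(-11564) = (-210*(-9) + 16387)*(-1/11564) = (1890 + 16387)*(-1/11564) = 18277*(-1/11564) = -373/236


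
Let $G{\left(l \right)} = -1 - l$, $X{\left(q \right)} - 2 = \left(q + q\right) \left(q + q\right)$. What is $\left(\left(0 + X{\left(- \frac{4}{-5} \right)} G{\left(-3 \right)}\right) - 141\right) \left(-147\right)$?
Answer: $\frac{484659}{25} \approx 19386.0$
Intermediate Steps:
$X{\left(q \right)} = 2 + 4 q^{2}$ ($X{\left(q \right)} = 2 + \left(q + q\right) \left(q + q\right) = 2 + 2 q 2 q = 2 + 4 q^{2}$)
$\left(\left(0 + X{\left(- \frac{4}{-5} \right)} G{\left(-3 \right)}\right) - 141\right) \left(-147\right) = \left(\left(0 + \left(2 + 4 \left(- \frac{4}{-5}\right)^{2}\right) \left(-1 - -3\right)\right) - 141\right) \left(-147\right) = \left(\left(0 + \left(2 + 4 \left(\left(-4\right) \left(- \frac{1}{5}\right)\right)^{2}\right) \left(-1 + 3\right)\right) - 141\right) \left(-147\right) = \left(\left(0 + \left(2 + 4 \left(\frac{4}{5}\right)^{2}\right) 2\right) - 141\right) \left(-147\right) = \left(\left(0 + \left(2 + 4 \cdot \frac{16}{25}\right) 2\right) - 141\right) \left(-147\right) = \left(\left(0 + \left(2 + \frac{64}{25}\right) 2\right) - 141\right) \left(-147\right) = \left(\left(0 + \frac{114}{25} \cdot 2\right) - 141\right) \left(-147\right) = \left(\left(0 + \frac{228}{25}\right) - 141\right) \left(-147\right) = \left(\frac{228}{25} - 141\right) \left(-147\right) = \left(- \frac{3297}{25}\right) \left(-147\right) = \frac{484659}{25}$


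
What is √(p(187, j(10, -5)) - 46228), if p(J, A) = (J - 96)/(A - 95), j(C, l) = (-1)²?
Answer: 53*I*√145418/94 ≈ 215.01*I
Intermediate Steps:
j(C, l) = 1
p(J, A) = (-96 + J)/(-95 + A)
√(p(187, j(10, -5)) - 46228) = √((-96 + 187)/(-95 + 1) - 46228) = √(91/(-94) - 46228) = √(-1/94*91 - 46228) = √(-91/94 - 46228) = √(-4345523/94) = 53*I*√145418/94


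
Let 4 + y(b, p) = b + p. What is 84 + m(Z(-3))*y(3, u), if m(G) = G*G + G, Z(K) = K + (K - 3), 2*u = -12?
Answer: -420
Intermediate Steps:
u = -6 (u = (1/2)*(-12) = -6)
Z(K) = -3 + 2*K (Z(K) = K + (-3 + K) = -3 + 2*K)
y(b, p) = -4 + b + p (y(b, p) = -4 + (b + p) = -4 + b + p)
m(G) = G + G**2 (m(G) = G**2 + G = G + G**2)
84 + m(Z(-3))*y(3, u) = 84 + ((-3 + 2*(-3))*(1 + (-3 + 2*(-3))))*(-4 + 3 - 6) = 84 + ((-3 - 6)*(1 + (-3 - 6)))*(-7) = 84 - 9*(1 - 9)*(-7) = 84 - 9*(-8)*(-7) = 84 + 72*(-7) = 84 - 504 = -420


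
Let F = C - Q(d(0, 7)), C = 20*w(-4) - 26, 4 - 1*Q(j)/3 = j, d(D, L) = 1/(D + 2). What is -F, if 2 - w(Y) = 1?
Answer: 33/2 ≈ 16.500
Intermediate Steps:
d(D, L) = 1/(2 + D)
Q(j) = 12 - 3*j
w(Y) = 1 (w(Y) = 2 - 1*1 = 2 - 1 = 1)
C = -6 (C = 20*1 - 26 = 20 - 26 = -6)
F = -33/2 (F = -6 - (12 - 3/(2 + 0)) = -6 - (12 - 3/2) = -6 - 1*21/2 = -6 - 21/2 = -33/2 ≈ -16.500)
-F = -1*(-33/2) = 33/2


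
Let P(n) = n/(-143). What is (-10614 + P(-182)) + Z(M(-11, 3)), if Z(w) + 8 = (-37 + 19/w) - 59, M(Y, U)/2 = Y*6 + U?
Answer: -14853593/1386 ≈ -10717.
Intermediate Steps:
M(Y, U) = 2*U + 12*Y (M(Y, U) = 2*(Y*6 + U) = 2*(6*Y + U) = 2*(U + 6*Y) = 2*U + 12*Y)
P(n) = -n/143 (P(n) = n*(-1/143) = -n/143)
Z(w) = -104 + 19/w (Z(w) = -8 + ((-37 + 19/w) - 59) = -8 + (-96 + 19/w) = -104 + 19/w)
(-10614 + P(-182)) + Z(M(-11, 3)) = (-10614 - 1/143*(-182)) + (-104 + 19/(2*3 + 12*(-11))) = (-10614 + 14/11) + (-104 + 19/(6 - 132)) = -116740/11 + (-104 + 19/(-126)) = -116740/11 + (-104 + 19*(-1/126)) = -116740/11 + (-104 - 19/126) = -116740/11 - 13123/126 = -14853593/1386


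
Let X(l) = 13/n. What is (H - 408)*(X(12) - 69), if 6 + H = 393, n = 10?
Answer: 14217/10 ≈ 1421.7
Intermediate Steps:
H = 387 (H = -6 + 393 = 387)
X(l) = 13/10
(H - 408)*(X(12) - 69) = (387 - 408)*(13/10 - 69) = -21*(-677/10) = 14217/10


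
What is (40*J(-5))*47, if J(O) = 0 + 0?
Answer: 0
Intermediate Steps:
J(O) = 0
(40*J(-5))*47 = (40*0)*47 = 0*47 = 0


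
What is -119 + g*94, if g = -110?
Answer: -10459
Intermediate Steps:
-119 + g*94 = -119 - 110*94 = -119 - 10340 = -10459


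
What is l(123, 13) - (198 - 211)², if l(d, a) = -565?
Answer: -734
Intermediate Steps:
l(123, 13) - (198 - 211)² = -565 - (198 - 211)² = -565 - 1*(-13)² = -565 - 1*169 = -565 - 169 = -734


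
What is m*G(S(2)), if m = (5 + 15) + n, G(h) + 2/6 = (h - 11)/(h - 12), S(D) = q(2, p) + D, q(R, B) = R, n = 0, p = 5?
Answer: 65/6 ≈ 10.833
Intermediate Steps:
S(D) = 2 + D
G(h) = -⅓ + (-11 + h)/(-12 + h) (G(h) = -⅓ + (h - 11)/(h - 12) = -⅓ + (-11 + h)/(-12 + h))
m = 20 (m = (5 + 15) + 0 = 20 + 0 = 20)
m*G(S(2)) = 20*((-21 + 2*(2 + 2))/(3*(-12 + (2 + 2)))) = 20*((-21 + 2*4)/(3*(-12 + 4))) = 20*((⅓)*(-21 + 8)/(-8)) = 20*((⅓)*(-⅛)*(-13)) = 20*(13/24) = 65/6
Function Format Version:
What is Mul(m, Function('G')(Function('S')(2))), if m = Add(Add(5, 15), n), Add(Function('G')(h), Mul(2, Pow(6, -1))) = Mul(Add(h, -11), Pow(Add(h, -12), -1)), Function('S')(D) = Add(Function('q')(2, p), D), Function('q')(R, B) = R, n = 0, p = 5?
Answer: Rational(65, 6) ≈ 10.833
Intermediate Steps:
Function('S')(D) = Add(2, D)
Function('G')(h) = Add(Rational(-1, 3), Mul(Pow(Add(-12, h), -1), Add(-11, h))) (Function('G')(h) = Add(Rational(-1, 3), Mul(Add(h, -11), Pow(Add(h, -12), -1))) = Add(Rational(-1, 3), Mul(Add(-11, h), Pow(Add(-12, h), -1))) = Add(Rational(-1, 3), Mul(Pow(Add(-12, h), -1), Add(-11, h))))
m = 20 (m = Add(Add(5, 15), 0) = Add(20, 0) = 20)
Mul(m, Function('G')(Function('S')(2))) = Mul(20, Mul(Rational(1, 3), Pow(Add(-12, Add(2, 2)), -1), Add(-21, Mul(2, Add(2, 2))))) = Mul(20, Mul(Rational(1, 3), Pow(Add(-12, 4), -1), Add(-21, Mul(2, 4)))) = Mul(20, Mul(Rational(1, 3), Pow(-8, -1), Add(-21, 8))) = Mul(20, Mul(Rational(1, 3), Rational(-1, 8), -13)) = Mul(20, Rational(13, 24)) = Rational(65, 6)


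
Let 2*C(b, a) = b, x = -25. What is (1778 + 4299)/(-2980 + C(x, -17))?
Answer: -12154/5985 ≈ -2.0307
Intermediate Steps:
C(b, a) = b/2
(1778 + 4299)/(-2980 + C(x, -17)) = (1778 + 4299)/(-2980 + (1/2)*(-25)) = 6077/(-2980 - 25/2) = 6077/(-5985/2) = 6077*(-2/5985) = -12154/5985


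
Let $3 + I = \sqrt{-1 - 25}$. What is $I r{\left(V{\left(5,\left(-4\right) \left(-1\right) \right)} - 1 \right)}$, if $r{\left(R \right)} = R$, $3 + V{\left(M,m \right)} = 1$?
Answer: $9 - 3 i \sqrt{26} \approx 9.0 - 15.297 i$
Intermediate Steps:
$V{\left(M,m \right)} = -2$ ($V{\left(M,m \right)} = -3 + 1 = -2$)
$I = -3 + i \sqrt{26}$ ($I = -3 + \sqrt{-1 - 25} = -3 + \sqrt{-26} = -3 + i \sqrt{26} \approx -3.0 + 5.099 i$)
$I r{\left(V{\left(5,\left(-4\right) \left(-1\right) \right)} - 1 \right)} = \left(-3 + i \sqrt{26}\right) \left(-2 - 1\right) = \left(-3 + i \sqrt{26}\right) \left(-3\right) = 9 - 3 i \sqrt{26}$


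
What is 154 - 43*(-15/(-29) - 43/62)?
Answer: 290523/1798 ≈ 161.58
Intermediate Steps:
154 - 43*(-15/(-29) - 43/62) = 154 - 43*(-15*(-1/29) - 43*1/62) = 154 - 43*(15/29 - 43/62) = 154 - 43*(-317/1798) = 154 + 13631/1798 = 290523/1798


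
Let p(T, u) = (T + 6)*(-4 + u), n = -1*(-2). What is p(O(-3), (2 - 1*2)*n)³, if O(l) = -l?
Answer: -46656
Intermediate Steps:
n = 2
p(T, u) = (-4 + u)*(6 + T) (p(T, u) = (6 + T)*(-4 + u) = (-4 + u)*(6 + T))
p(O(-3), (2 - 1*2)*n)³ = (-24 - (-4)*(-3) + 6*((2 - 1*2)*2) + (-1*(-3))*((2 - 1*2)*2))³ = (-24 - 4*3 + 6*((2 - 2)*2) + 3*((2 - 2)*2))³ = (-24 - 12 + 6*(0*2) + 3*(0*2))³ = (-24 - 12 + 6*0 + 3*0)³ = (-24 - 12 + 0 + 0)³ = (-36)³ = -46656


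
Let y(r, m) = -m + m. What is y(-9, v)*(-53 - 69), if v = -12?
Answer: 0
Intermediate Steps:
y(r, m) = 0
y(-9, v)*(-53 - 69) = 0*(-53 - 69) = 0*(-122) = 0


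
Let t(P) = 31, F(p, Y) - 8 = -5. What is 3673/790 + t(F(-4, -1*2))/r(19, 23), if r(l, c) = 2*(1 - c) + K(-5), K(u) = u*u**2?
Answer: 596247/133510 ≈ 4.4659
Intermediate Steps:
K(u) = u**3
F(p, Y) = 3 (F(p, Y) = 8 - 5 = 3)
r(l, c) = -123 - 2*c (r(l, c) = 2*(1 - c) + (-5)**3 = (2 - 2*c) - 125 = -123 - 2*c)
3673/790 + t(F(-4, -1*2))/r(19, 23) = 3673/790 + 31/(-123 - 2*23) = 3673*(1/790) + 31/(-123 - 46) = 3673/790 + 31/(-169) = 3673/790 + 31*(-1/169) = 3673/790 - 31/169 = 596247/133510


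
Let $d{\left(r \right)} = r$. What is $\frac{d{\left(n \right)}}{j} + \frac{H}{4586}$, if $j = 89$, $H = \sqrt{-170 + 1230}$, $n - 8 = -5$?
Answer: $\frac{3}{89} + \frac{\sqrt{265}}{2293} \approx 0.040807$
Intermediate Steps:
$n = 3$ ($n = 8 - 5 = 3$)
$H = 2 \sqrt{265}$ ($H = \sqrt{1060} = 2 \sqrt{265} \approx 32.558$)
$\frac{d{\left(n \right)}}{j} + \frac{H}{4586} = \frac{3}{89} + \frac{2 \sqrt{265}}{4586} = 3 \cdot \frac{1}{89} + 2 \sqrt{265} \cdot \frac{1}{4586} = \frac{3}{89} + \frac{\sqrt{265}}{2293}$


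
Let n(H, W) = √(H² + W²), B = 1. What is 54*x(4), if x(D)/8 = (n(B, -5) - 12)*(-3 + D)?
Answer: -5184 + 432*√26 ≈ -2981.2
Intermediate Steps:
x(D) = 8*(-12 + √26)*(-3 + D) (x(D) = 8*((√(1² + (-5)²) - 12)*(-3 + D)) = 8*((√(1 + 25) - 12)*(-3 + D)) = 8*((√26 - 12)*(-3 + D)) = 8*((-12 + √26)*(-3 + D)) = 8*(-12 + √26)*(-3 + D))
54*x(4) = 54*(288 - 96*4 - 24*√26 + 8*4*√26) = 54*(288 - 384 - 24*√26 + 32*√26) = 54*(-96 + 8*√26) = -5184 + 432*√26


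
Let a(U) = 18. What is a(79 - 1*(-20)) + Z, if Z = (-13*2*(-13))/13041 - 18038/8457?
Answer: 584268058/36762579 ≈ 15.893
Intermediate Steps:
Z = -77458364/36762579 (Z = -26*(-13)*(1/13041) - 18038*1/8457 = 338*(1/13041) - 18038/8457 = 338/13041 - 18038/8457 = -77458364/36762579 ≈ -2.1070)
a(79 - 1*(-20)) + Z = 18 - 77458364/36762579 = 584268058/36762579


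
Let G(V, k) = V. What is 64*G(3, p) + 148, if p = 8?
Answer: 340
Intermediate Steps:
64*G(3, p) + 148 = 64*3 + 148 = 192 + 148 = 340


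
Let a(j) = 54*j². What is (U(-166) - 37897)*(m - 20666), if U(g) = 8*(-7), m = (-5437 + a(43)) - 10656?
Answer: -2394340911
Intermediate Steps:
m = 83753 (m = (-5437 + 54*43²) - 10656 = (-5437 + 54*1849) - 10656 = (-5437 + 99846) - 10656 = 94409 - 10656 = 83753)
U(g) = -56
(U(-166) - 37897)*(m - 20666) = (-56 - 37897)*(83753 - 20666) = -37953*63087 = -2394340911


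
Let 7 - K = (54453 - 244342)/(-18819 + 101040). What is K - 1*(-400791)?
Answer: 32954202247/82221 ≈ 4.0080e+5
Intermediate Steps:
K = 765436/82221 (K = 7 - (54453 - 244342)/(-18819 + 101040) = 7 - (-189889)/82221 = 7 - 1*(-189889/82221) = 7 + 189889/82221 = 765436/82221 ≈ 9.3095)
K - 1*(-400791) = 765436/82221 - 1*(-400791) = 765436/82221 + 400791 = 32954202247/82221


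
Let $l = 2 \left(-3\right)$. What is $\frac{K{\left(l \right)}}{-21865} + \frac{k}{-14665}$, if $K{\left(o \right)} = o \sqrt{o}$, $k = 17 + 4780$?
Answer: $- \frac{4797}{14665} + \frac{6 i \sqrt{6}}{21865} \approx -0.32711 + 0.00067217 i$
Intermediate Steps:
$k = 4797$
$l = -6$
$K{\left(o \right)} = o^{\frac{3}{2}}$
$\frac{K{\left(l \right)}}{-21865} + \frac{k}{-14665} = \frac{\left(-6\right)^{\frac{3}{2}}}{-21865} + \frac{4797}{-14665} = - 6 i \sqrt{6} \left(- \frac{1}{21865}\right) + 4797 \left(- \frac{1}{14665}\right) = \frac{6 i \sqrt{6}}{21865} - \frac{4797}{14665} = - \frac{4797}{14665} + \frac{6 i \sqrt{6}}{21865}$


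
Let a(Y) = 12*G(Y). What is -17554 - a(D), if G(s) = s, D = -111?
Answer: -16222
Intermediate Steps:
a(Y) = 12*Y
-17554 - a(D) = -17554 - 12*(-111) = -17554 - 1*(-1332) = -17554 + 1332 = -16222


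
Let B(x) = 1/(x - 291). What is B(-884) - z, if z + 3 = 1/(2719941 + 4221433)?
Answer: 24461400801/8156114450 ≈ 2.9991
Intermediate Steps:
B(x) = 1/(-291 + x)
z = -20824121/6941374 (z = -3 + 1/(2719941 + 4221433) = -3 + 1/6941374 = -20824121/6941374 ≈ -3.0000)
B(-884) - z = 1/(-291 - 884) - 1*(-20824121/6941374) = 1/(-1175) + 20824121/6941374 = -1/1175 + 20824121/6941374 = 24461400801/8156114450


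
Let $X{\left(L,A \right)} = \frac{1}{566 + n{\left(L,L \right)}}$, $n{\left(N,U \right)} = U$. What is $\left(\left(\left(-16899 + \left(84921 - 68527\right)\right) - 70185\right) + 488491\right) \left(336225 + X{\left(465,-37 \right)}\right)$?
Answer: $\frac{144829871020776}{1031} \approx 1.4048 \cdot 10^{11}$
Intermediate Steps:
$X{\left(L,A \right)} = \frac{1}{566 + L}$
$\left(\left(\left(-16899 + \left(84921 - 68527\right)\right) - 70185\right) + 488491\right) \left(336225 + X{\left(465,-37 \right)}\right) = \left(\left(\left(-16899 + \left(84921 - 68527\right)\right) - 70185\right) + 488491\right) \left(336225 + \frac{1}{566 + 465}\right) = \left(\left(\left(-16899 + 16394\right) - 70185\right) + 488491\right) \left(336225 + \frac{1}{1031}\right) = \left(\left(-505 - 70185\right) + 488491\right) \left(336225 + \frac{1}{1031}\right) = \left(-70690 + 488491\right) \frac{346647976}{1031} = 417801 \cdot \frac{346647976}{1031} = \frac{144829871020776}{1031}$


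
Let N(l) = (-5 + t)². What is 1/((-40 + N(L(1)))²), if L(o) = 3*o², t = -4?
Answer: 1/1681 ≈ 0.00059488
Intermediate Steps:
N(l) = 81 (N(l) = (-5 - 4)² = (-9)² = 81)
1/((-40 + N(L(1)))²) = 1/((-40 + 81)²) = 1/(41²) = 1/1681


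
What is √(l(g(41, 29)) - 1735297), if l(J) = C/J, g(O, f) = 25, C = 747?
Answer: I*√43381678/5 ≈ 1317.3*I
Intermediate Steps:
l(J) = 747/J
√(l(g(41, 29)) - 1735297) = √(747/25 - 1735297) = √(-43381678/25) = I*√43381678/5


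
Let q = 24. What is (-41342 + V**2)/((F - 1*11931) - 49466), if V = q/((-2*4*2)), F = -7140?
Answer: 165359/274148 ≈ 0.60317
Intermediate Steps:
V = -3/2 (V = 24/((-2*4*2)) = 24/((-8*2)) = 24/(-16) = 24*(-1/16) = -3/2 ≈ -1.5000)
(-41342 + V**2)/((F - 1*11931) - 49466) = (-41342 + (-3/2)**2)/((-7140 - 1*11931) - 49466) = (-41342 + 9/4)/((-7140 - 11931) - 49466) = -165359/(4*(-19071 - 49466)) = -165359/4/(-68537) = -165359/4*(-1/68537) = 165359/274148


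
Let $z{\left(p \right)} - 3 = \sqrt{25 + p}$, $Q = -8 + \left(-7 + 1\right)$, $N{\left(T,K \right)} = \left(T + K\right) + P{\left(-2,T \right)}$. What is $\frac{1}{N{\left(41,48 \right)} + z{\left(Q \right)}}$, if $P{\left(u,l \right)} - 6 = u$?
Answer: $\frac{96}{9205} - \frac{\sqrt{11}}{9205} \approx 0.010069$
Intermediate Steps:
$P{\left(u,l \right)} = 6 + u$
$N{\left(T,K \right)} = 4 + K + T$ ($N{\left(T,K \right)} = \left(T + K\right) + \left(6 - 2\right) = \left(K + T\right) + 4 = 4 + K + T$)
$Q = -14$ ($Q = -8 - 6 = -14$)
$z{\left(p \right)} = 3 + \sqrt{25 + p}$
$\frac{1}{N{\left(41,48 \right)} + z{\left(Q \right)}} = \frac{1}{\left(4 + 48 + 41\right) + \left(3 + \sqrt{25 - 14}\right)} = \frac{1}{93 + \left(3 + \sqrt{11}\right)} = \frac{1}{96 + \sqrt{11}}$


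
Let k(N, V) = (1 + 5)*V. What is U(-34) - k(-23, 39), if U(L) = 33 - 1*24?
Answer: -225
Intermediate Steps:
U(L) = 9 (U(L) = 33 - 24 = 9)
k(N, V) = 6*V
U(-34) - k(-23, 39) = 9 - 6*39 = 9 - 1*234 = 9 - 234 = -225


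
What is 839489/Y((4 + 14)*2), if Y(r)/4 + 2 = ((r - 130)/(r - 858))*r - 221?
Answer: -115009993/119948 ≈ -958.83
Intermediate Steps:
Y(r) = -892 + 4*r*(-130 + r)/(-858 + r) (Y(r) = -8 + 4*(((r - 130)/(r - 858))*r - 221) = -8 + 4*(((-130 + r)/(-858 + r))*r - 221) = -8 + 4*(r*(-130 + r)/(-858 + r) - 221) = -8 + 4*(-221 + r*(-130 + r)/(-858 + r)) = -8 + (-884 + 4*r*(-130 + r)/(-858 + r)) = -892 + 4*r*(-130 + r)/(-858 + r))
839489/Y((4 + 14)*2) = 839489/((4*(191334 + ((4 + 14)*2)² - 353*(4 + 14)*2)/(-858 + (4 + 14)*2))) = 839489/((4*(191334 + (18*2)² - 6354*2)/(-858 + 18*2))) = 839489/((4*(191334 + 36² - 353*36)/(-858 + 36))) = 839489/((4*(191334 + 1296 - 12708)/(-822))) = 839489/((4*(-1/822)*179922)) = 839489/(-119948/137) = 839489*(-137/119948) = -115009993/119948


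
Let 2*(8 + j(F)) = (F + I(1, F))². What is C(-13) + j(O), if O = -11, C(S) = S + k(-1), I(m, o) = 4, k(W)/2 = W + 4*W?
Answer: -13/2 ≈ -6.5000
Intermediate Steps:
k(W) = 10*W (k(W) = 2*(W + 4*W) = 2*(5*W) = 10*W)
C(S) = -10 + S (C(S) = S + 10*(-1) = S - 10 = -10 + S)
j(F) = -8 + (4 + F)²/2 (j(F) = -8 + (F + 4)²/2 = -8 + (4 + F)²/2)
C(-13) + j(O) = (-10 - 13) + (½)*(-11)*(8 - 11) = -23 + (½)*(-11)*(-3) = -23 + 33/2 = -13/2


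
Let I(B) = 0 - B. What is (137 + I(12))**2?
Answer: 15625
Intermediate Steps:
I(B) = -B
(137 + I(12))**2 = (137 - 1*12)**2 = (137 - 12)**2 = 125**2 = 15625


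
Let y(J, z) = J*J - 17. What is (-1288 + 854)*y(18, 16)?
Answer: -133238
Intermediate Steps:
y(J, z) = -17 + J² (y(J, z) = J² - 17 = -17 + J²)
(-1288 + 854)*y(18, 16) = (-1288 + 854)*(-17 + 18²) = -434*(-17 + 324) = -434*307 = -133238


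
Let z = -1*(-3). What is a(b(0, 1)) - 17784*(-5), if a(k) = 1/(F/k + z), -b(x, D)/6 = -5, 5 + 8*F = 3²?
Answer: 16094580/181 ≈ 88920.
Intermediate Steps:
F = ½ (F = -5/8 + (⅛)*3² = -5/8 + (⅛)*9 = -5/8 + 9/8 = ½ ≈ 0.50000)
b(x, D) = 30 (b(x, D) = -6*(-5) = 30)
z = 3
a(k) = 1/(3 + 1/(2*k)) (a(k) = 1/(1/(2*k) + 3) = 1/(3 + 1/(2*k)))
a(b(0, 1)) - 17784*(-5) = 2*30/(1 + 6*30) - 17784*(-5) = 2*30/(1 + 180) - 456*(-195) = 2*30/181 + 88920 = 2*30*(1/181) + 88920 = 60/181 + 88920 = 16094580/181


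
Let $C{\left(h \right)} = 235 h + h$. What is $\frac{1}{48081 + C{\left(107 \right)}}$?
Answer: $\frac{1}{73333} \approx 1.3636 \cdot 10^{-5}$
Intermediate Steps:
$C{\left(h \right)} = 236 h$
$\frac{1}{48081 + C{\left(107 \right)}} = \frac{1}{48081 + 236 \cdot 107} = \frac{1}{48081 + 25252} = \frac{1}{73333}$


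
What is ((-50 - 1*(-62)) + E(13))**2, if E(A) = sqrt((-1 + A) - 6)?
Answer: (12 + sqrt(6))**2 ≈ 208.79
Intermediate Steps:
E(A) = sqrt(-7 + A)
((-50 - 1*(-62)) + E(13))**2 = ((-50 - 1*(-62)) + sqrt(-7 + 13))**2 = ((-50 + 62) + sqrt(6))**2 = (12 + sqrt(6))**2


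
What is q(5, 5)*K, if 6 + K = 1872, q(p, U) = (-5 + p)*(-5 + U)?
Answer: 0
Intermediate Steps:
q(p, U) = (-5 + U)*(-5 + p)
K = 1866 (K = -6 + 1872 = 1866)
q(5, 5)*K = (25 - 5*5 - 5*5 + 5*5)*1866 = (25 - 25 - 25 + 25)*1866 = 0*1866 = 0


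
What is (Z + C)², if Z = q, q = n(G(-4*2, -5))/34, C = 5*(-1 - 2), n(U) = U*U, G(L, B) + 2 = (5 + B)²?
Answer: 64009/289 ≈ 221.48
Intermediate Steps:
G(L, B) = -2 + (5 + B)²
n(U) = U²
C = -15 (C = 5*(-3) = -15)
q = 2/17 (q = (-2 + (5 - 5)²)²/34 = (-2 + 0²)²*(1/34) = (-2 + 0)²*(1/34) = (-2)²*(1/34) = 4*(1/34) = 2/17 ≈ 0.11765)
Z = 2/17 ≈ 0.11765
(Z + C)² = (2/17 - 15)² = (-253/17)² = 64009/289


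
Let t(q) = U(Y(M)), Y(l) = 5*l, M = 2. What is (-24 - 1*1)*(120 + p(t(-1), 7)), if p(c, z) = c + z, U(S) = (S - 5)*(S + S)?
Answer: -5675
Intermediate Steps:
U(S) = 2*S*(-5 + S) (U(S) = (-5 + S)*(2*S) = 2*S*(-5 + S))
t(q) = 100 (t(q) = 2*(5*2)*(-5 + 5*2) = 2*10*(-5 + 10) = 2*10*5 = 100)
(-24 - 1*1)*(120 + p(t(-1), 7)) = (-24 - 1*1)*(120 + (100 + 7)) = (-24 - 1)*(120 + 107) = -25*227 = -5675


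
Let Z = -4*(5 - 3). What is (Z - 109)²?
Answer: 13689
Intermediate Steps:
Z = -8 (Z = -4*2 = -8)
(Z - 109)² = (-8 - 109)² = (-117)² = 13689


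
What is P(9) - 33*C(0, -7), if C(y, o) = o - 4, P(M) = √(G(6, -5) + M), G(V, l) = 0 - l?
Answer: 363 + √14 ≈ 366.74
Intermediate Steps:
G(V, l) = -l
P(M) = √(5 + M) (P(M) = √(-1*(-5) + M) = √(5 + M))
C(y, o) = -4 + o
P(9) - 33*C(0, -7) = √(5 + 9) - 33*(-4 - 7) = √14 - 33*(-11) = √14 + 363 = 363 + √14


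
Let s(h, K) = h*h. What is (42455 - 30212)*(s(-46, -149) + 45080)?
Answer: 577820628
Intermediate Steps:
s(h, K) = h**2
(42455 - 30212)*(s(-46, -149) + 45080) = (42455 - 30212)*((-46)**2 + 45080) = 12243*(2116 + 45080) = 12243*47196 = 577820628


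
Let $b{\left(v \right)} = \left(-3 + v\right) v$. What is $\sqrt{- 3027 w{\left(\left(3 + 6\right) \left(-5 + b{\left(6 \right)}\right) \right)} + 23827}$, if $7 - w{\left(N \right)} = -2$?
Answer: $2 i \sqrt{854} \approx 58.447 i$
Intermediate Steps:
$b{\left(v \right)} = v \left(-3 + v\right)$
$w{\left(N \right)} = 9$ ($w{\left(N \right)} = 7 - -2 = 7 + 2 = 9$)
$\sqrt{- 3027 w{\left(\left(3 + 6\right) \left(-5 + b{\left(6 \right)}\right) \right)} + 23827} = \sqrt{\left(-3027\right) 9 + 23827} = \sqrt{-27243 + 23827} = \sqrt{-3416} = 2 i \sqrt{854}$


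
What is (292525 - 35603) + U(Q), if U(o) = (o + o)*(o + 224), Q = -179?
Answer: 240812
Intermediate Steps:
U(o) = 2*o*(224 + o) (U(o) = (2*o)*(224 + o) = 2*o*(224 + o))
(292525 - 35603) + U(Q) = (292525 - 35603) + 2*(-179)*(224 - 179) = 256922 + 2*(-179)*45 = 256922 - 16110 = 240812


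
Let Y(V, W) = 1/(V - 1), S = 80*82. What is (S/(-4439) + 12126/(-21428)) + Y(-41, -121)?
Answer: -1032463580/499374183 ≈ -2.0675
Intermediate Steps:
S = 6560
Y(V, W) = 1/(-1 + V)
(S/(-4439) + 12126/(-21428)) + Y(-41, -121) = (6560/(-4439) + 12126/(-21428)) + 1/(-1 - 41) = (6560*(-1/4439) + 12126*(-1/21428)) + 1/(-42) = (-6560/4439 - 6063/10714) - 1/42 = -97197497/47559446 - 1/42 = -1032463580/499374183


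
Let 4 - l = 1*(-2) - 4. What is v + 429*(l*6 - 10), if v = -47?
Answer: 21403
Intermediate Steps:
l = 10 (l = 4 - (1*(-2) - 4) = 4 - (-2 - 4) = 4 - 1*(-6) = 4 + 6 = 10)
v + 429*(l*6 - 10) = -47 + 429*(10*6 - 10) = -47 + 429*(60 - 10) = -47 + 429*50 = -47 + 21450 = 21403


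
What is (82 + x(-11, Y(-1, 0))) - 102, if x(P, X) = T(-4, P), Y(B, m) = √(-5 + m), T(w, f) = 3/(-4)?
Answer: -83/4 ≈ -20.750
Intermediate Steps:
T(w, f) = -¾ (T(w, f) = 3*(-¼) = -¾)
x(P, X) = -¾
(82 + x(-11, Y(-1, 0))) - 102 = (82 - ¾) - 102 = 325/4 - 102 = -83/4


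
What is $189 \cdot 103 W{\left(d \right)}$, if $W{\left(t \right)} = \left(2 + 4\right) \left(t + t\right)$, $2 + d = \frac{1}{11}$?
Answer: $- \frac{4905684}{11} \approx -4.4597 \cdot 10^{5}$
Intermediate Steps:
$d = - \frac{21}{11}$ ($d = -2 + \frac{1}{11} = - \frac{21}{11} \approx -1.9091$)
$W{\left(t \right)} = 12 t$ ($W{\left(t \right)} = 6 \cdot 2 t = 12 t$)
$189 \cdot 103 W{\left(d \right)} = 189 \cdot 103 \cdot 12 \left(- \frac{21}{11}\right) = 19467 \left(- \frac{252}{11}\right) = - \frac{4905684}{11}$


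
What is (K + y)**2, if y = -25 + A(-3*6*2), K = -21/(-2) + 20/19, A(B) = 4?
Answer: 128881/1444 ≈ 89.253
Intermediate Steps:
K = 439/38 (K = -21*(-1/2) + 20*(1/19) = 21/2 + 20/19 = 439/38 ≈ 11.553)
y = -21 (y = -25 + 4 = -21)
(K + y)**2 = (439/38 - 21)**2 = (-359/38)**2 = 128881/1444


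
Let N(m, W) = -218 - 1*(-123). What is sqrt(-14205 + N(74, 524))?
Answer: 10*I*sqrt(143) ≈ 119.58*I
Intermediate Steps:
N(m, W) = -95 (N(m, W) = -218 + 123 = -95)
sqrt(-14205 + N(74, 524)) = sqrt(-14205 - 95) = sqrt(-14300) = 10*I*sqrt(143)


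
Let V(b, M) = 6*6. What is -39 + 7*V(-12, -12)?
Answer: 213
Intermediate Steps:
V(b, M) = 36
-39 + 7*V(-12, -12) = -39 + 7*36 = -39 + 252 = 213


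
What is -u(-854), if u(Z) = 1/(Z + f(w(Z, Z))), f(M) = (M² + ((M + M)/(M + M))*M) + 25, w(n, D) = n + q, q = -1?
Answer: -1/729341 ≈ -1.3711e-6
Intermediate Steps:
w(n, D) = -1 + n (w(n, D) = n - 1 = -1 + n)
f(M) = 25 + M + M² (f(M) = (M² + ((2*M)/((2*M)))*M) + 25 = (M² + ((2*M)*(1/(2*M)))*M) + 25 = (M² + 1*M) + 25 = (M² + M) + 25 = (M + M²) + 25 = 25 + M + M²)
u(Z) = 1/(24 + (-1 + Z)² + 2*Z) (u(Z) = 1/(Z + (25 + (-1 + Z) + (-1 + Z)²)) = 1/(Z + (24 + Z + (-1 + Z)²)) = 1/(24 + (-1 + Z)² + 2*Z))
-u(-854) = -1/(25 + (-854)²) = -1/(25 + 729316) = -1/729341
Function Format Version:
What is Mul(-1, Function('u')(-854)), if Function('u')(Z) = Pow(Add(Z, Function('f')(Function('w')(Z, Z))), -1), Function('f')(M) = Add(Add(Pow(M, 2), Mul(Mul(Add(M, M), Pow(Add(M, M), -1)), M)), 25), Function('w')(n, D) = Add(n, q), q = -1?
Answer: Rational(-1, 729341) ≈ -1.3711e-6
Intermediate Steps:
Function('w')(n, D) = Add(-1, n) (Function('w')(n, D) = Add(n, -1) = Add(-1, n))
Function('f')(M) = Add(25, M, Pow(M, 2)) (Function('f')(M) = Add(Add(Pow(M, 2), Mul(Mul(Mul(2, M), Pow(Mul(2, M), -1)), M)), 25) = Add(Add(Pow(M, 2), Mul(Mul(Mul(2, M), Mul(Rational(1, 2), Pow(M, -1))), M)), 25) = Add(Add(Pow(M, 2), Mul(1, M)), 25) = Add(Add(Pow(M, 2), M), 25) = Add(Add(M, Pow(M, 2)), 25) = Add(25, M, Pow(M, 2)))
Function('u')(Z) = Pow(Add(24, Pow(Add(-1, Z), 2), Mul(2, Z)), -1) (Function('u')(Z) = Pow(Add(Z, Add(25, Add(-1, Z), Pow(Add(-1, Z), 2))), -1) = Pow(Add(Z, Add(24, Z, Pow(Add(-1, Z), 2))), -1) = Pow(Add(24, Pow(Add(-1, Z), 2), Mul(2, Z)), -1))
Mul(-1, Function('u')(-854)) = Mul(-1, Pow(Add(25, Pow(-854, 2)), -1)) = Mul(-1, Pow(Add(25, 729316), -1)) = Mul(-1, Pow(729341, -1)) = Mul(-1, Rational(1, 729341)) = Rational(-1, 729341)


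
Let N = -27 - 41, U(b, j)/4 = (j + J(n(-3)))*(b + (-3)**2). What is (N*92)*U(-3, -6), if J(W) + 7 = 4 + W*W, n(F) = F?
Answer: 0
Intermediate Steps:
J(W) = -3 + W**2 (J(W) = -7 + (4 + W*W) = -7 + (4 + W**2) = -3 + W**2)
U(b, j) = 4*(6 + j)*(9 + b) (U(b, j) = 4*((j + (-3 + (-3)**2))*(b + (-3)**2)) = 4*((j + (-3 + 9))*(b + 9)) = 4*((j + 6)*(9 + b)) = 4*((6 + j)*(9 + b)) = 4*(6 + j)*(9 + b))
N = -68
(N*92)*U(-3, -6) = (-68*92)*(216 + 24*(-3) + 36*(-6) + 4*(-3)*(-6)) = -6256*(216 - 72 - 216 + 72) = -6256*0 = 0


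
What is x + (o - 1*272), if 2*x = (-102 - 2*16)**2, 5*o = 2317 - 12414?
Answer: 33433/5 ≈ 6686.6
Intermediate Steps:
o = -10097/5 (o = (2317 - 12414)/5 = (1/5)*(-10097) = -10097/5 ≈ -2019.4)
x = 8978 (x = (-102 - 2*16)**2/2 = (-102 - 32)**2/2 = (1/2)*(-134)**2 = (1/2)*17956 = 8978)
x + (o - 1*272) = 8978 + (-10097/5 - 1*272) = 8978 + (-10097/5 - 272) = 8978 - 11457/5 = 33433/5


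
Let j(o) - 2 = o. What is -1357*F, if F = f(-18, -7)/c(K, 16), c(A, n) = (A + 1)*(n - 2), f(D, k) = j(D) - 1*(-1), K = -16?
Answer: -1357/14 ≈ -96.929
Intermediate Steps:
j(o) = 2 + o
f(D, k) = 3 + D (f(D, k) = (2 + D) - 1*(-1) = (2 + D) + 1 = 3 + D)
c(A, n) = (1 + A)*(-2 + n)
F = 1/14 (F = (3 - 18)/(-2 + 16 - 2*(-16) - 16*16) = -15/(-2 + 16 + 32 - 256) = -15/(-210) = -15*(-1/210) = 1/14 ≈ 0.071429)
-1357*F = -1357*1/14 = -1357/14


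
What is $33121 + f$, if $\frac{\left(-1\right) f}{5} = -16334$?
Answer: $114791$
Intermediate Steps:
$f = 81670$ ($f = \left(-5\right) \left(-16334\right) = 81670$)
$33121 + f = 33121 + 81670 = 114791$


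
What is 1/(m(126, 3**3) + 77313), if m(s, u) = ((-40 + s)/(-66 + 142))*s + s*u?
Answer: 19/1536294 ≈ 1.2367e-5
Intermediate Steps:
m(s, u) = s*u + s*(-10/19 + s/76) (m(s, u) = ((-40 + s)/76)*s + s*u = ((-40 + s)*(1/76))*s + s*u = (-10/19 + s/76)*s + s*u = s*(-10/19 + s/76) + s*u = s*u + s*(-10/19 + s/76))
1/(m(126, 3**3) + 77313) = 1/((1/76)*126*(-40 + 126 + 76*3**3) + 77313) = 1/((1/76)*126*(-40 + 126 + 76*27) + 77313) = 1/((1/76)*126*(-40 + 126 + 2052) + 77313) = 1/((1/76)*126*2138 + 77313) = 1/(67347/19 + 77313) = 1/(1536294/19) = 19/1536294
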